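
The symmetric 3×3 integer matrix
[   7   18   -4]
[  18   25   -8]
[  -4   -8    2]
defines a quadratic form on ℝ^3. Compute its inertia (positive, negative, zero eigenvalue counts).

Answer: (1, 2, 0)

Derivation:
step 0: pivot 7 → sign +
step 1: pivot -149/7 → sign −
step 2: pivot -6/149 → sign −
signature = (1, 2, 0)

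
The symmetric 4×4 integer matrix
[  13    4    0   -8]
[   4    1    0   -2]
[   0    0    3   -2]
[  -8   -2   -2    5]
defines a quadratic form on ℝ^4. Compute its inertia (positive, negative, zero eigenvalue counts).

step 0: pivot 13 → sign +
step 1: pivot -3/13 → sign −
step 2: pivot 3 → sign +
step 3: pivot -1/3 → sign −
signature = (2, 2, 0)

Answer: (2, 2, 0)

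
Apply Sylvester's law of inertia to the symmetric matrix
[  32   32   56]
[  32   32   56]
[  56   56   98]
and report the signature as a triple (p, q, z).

step 0: pivot 32 → sign +
step 1: row/col 1 already zero → sign 0
step 2: row/col 2 already zero → sign 0
signature = (1, 0, 2)

Answer: (1, 0, 2)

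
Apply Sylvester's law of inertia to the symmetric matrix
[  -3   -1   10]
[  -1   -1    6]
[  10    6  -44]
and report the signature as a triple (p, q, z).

step 0: pivot -3 → sign −
step 1: pivot -2/3 → sign −
step 2: row/col 2 already zero → sign 0
signature = (0, 2, 1)

Answer: (0, 2, 1)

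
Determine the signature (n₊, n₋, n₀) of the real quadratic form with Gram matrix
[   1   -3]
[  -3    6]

step 0: pivot 1 → sign +
step 1: pivot -3 → sign −
signature = (1, 1, 0)

Answer: (1, 1, 0)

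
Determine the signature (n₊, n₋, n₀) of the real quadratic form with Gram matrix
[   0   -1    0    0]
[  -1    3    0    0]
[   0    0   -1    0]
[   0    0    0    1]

step 0: pivot 3 → sign +
step 1: pivot -1/3 → sign −
step 2: pivot -1 → sign −
step 3: pivot 1 → sign +
signature = (2, 2, 0)

Answer: (2, 2, 0)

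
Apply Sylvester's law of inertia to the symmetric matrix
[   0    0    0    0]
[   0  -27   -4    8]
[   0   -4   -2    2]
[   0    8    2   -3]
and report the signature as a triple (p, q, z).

step 0: pivot -27 → sign −
step 1: pivot -38/27 → sign −
step 2: pivot -3/19 → sign −
step 3: row/col 3 already zero → sign 0
signature = (0, 3, 1)

Answer: (0, 3, 1)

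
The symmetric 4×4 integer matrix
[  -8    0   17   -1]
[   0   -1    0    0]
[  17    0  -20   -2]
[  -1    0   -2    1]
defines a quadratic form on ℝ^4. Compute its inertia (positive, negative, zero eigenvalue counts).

step 0: pivot -8 → sign −
step 1: pivot -1 → sign −
step 2: pivot 129/8 → sign +
step 3: pivot 3/43 → sign +
signature = (2, 2, 0)

Answer: (2, 2, 0)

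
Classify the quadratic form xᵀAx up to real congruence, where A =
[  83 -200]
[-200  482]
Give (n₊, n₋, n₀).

Answer: (2, 0, 0)

Derivation:
step 0: pivot 83 → sign +
step 1: pivot 6/83 → sign +
signature = (2, 0, 0)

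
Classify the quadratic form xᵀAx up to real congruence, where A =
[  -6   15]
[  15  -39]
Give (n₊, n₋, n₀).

Answer: (0, 2, 0)

Derivation:
step 0: pivot -6 → sign −
step 1: pivot -3/2 → sign −
signature = (0, 2, 0)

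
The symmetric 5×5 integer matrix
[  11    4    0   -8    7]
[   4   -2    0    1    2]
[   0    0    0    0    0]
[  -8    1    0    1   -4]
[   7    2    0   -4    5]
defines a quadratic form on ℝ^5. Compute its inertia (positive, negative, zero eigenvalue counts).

Answer: (2, 2, 1)

Derivation:
step 0: pivot 11 → sign +
step 1: pivot -38/11 → sign −
step 2: pivot -15/38 → sign −
step 3: pivot 6/5 → sign +
step 4: row/col 4 already zero → sign 0
signature = (2, 2, 1)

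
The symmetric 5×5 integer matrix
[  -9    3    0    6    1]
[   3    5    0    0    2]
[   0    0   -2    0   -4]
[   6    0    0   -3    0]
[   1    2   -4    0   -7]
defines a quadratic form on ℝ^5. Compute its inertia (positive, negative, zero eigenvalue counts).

Answer: (3, 2, 0)

Derivation:
step 0: pivot -9 → sign −
step 1: pivot 6 → sign +
step 2: pivot -2 → sign −
step 3: pivot 1/3 → sign +
step 4: pivot 1/6 → sign +
signature = (3, 2, 0)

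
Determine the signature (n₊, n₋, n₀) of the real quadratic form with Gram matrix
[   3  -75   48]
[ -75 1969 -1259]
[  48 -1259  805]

Answer: (2, 1, 0)

Derivation:
step 0: pivot 3 → sign +
step 1: pivot 94 → sign +
step 2: pivot -3/94 → sign −
signature = (2, 1, 0)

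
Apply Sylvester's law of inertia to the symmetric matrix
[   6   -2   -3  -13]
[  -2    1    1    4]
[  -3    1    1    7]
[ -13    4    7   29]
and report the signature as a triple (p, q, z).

step 0: pivot 6 → sign +
step 1: pivot 1/3 → sign +
step 2: pivot -1/2 → sign −
step 3: pivot 1 → sign +
signature = (3, 1, 0)

Answer: (3, 1, 0)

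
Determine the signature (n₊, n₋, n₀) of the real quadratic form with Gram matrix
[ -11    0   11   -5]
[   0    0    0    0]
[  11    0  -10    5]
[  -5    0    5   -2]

Answer: (2, 1, 1)

Derivation:
step 0: pivot -11 → sign −
step 1: pivot 1 → sign +
step 2: pivot 3/11 → sign +
step 3: row/col 3 already zero → sign 0
signature = (2, 1, 1)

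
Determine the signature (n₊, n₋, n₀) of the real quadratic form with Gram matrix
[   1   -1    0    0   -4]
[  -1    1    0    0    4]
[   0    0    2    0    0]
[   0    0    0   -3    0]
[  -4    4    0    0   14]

step 0: pivot 1 → sign +
step 1: pivot 2 → sign +
step 2: pivot -3 → sign −
step 3: pivot -2 → sign −
step 4: row/col 4 already zero → sign 0
signature = (2, 2, 1)

Answer: (2, 2, 1)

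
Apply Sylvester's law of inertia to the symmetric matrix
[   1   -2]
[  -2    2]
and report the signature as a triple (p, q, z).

Answer: (1, 1, 0)

Derivation:
step 0: pivot 1 → sign +
step 1: pivot -2 → sign −
signature = (1, 1, 0)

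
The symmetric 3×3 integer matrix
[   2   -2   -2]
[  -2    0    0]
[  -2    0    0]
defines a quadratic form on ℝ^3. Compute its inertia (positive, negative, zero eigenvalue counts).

Answer: (1, 1, 1)

Derivation:
step 0: pivot 2 → sign +
step 1: pivot -2 → sign −
step 2: row/col 2 already zero → sign 0
signature = (1, 1, 1)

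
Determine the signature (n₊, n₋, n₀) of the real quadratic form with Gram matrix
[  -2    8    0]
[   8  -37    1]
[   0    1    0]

Answer: (1, 2, 0)

Derivation:
step 0: pivot -2 → sign −
step 1: pivot -5 → sign −
step 2: pivot 1/5 → sign +
signature = (1, 2, 0)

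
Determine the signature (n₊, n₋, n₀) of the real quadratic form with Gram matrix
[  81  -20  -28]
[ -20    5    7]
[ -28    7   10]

step 0: pivot 81 → sign +
step 1: pivot 5/81 → sign +
step 2: pivot 1/5 → sign +
signature = (3, 0, 0)

Answer: (3, 0, 0)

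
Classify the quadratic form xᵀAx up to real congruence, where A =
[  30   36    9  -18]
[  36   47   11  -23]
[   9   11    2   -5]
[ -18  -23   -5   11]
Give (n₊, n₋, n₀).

step 0: pivot 30 → sign +
step 1: pivot 19/5 → sign +
step 2: pivot -27/38 → sign −
step 3: row/col 3 already zero → sign 0
signature = (2, 1, 1)

Answer: (2, 1, 1)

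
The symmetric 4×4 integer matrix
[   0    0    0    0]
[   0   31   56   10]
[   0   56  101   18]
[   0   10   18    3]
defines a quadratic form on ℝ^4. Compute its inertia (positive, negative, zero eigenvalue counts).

Answer: (1, 2, 1)

Derivation:
step 0: pivot 31 → sign +
step 1: pivot -5/31 → sign −
step 2: pivot -1/5 → sign −
step 3: row/col 3 already zero → sign 0
signature = (1, 2, 1)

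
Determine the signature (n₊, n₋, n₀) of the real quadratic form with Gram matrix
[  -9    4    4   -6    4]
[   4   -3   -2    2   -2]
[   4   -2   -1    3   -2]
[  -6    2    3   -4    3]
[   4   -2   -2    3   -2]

step 0: pivot -9 → sign −
step 1: pivot -11/9 → sign −
step 2: pivot 9/11 → sign +
step 3: pivot 1/9 → sign +
step 4: pivot -3 → sign −
signature = (2, 3, 0)

Answer: (2, 3, 0)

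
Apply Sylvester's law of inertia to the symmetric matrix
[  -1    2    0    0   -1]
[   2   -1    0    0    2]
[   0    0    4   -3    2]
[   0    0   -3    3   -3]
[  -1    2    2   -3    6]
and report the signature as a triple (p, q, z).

Answer: (4, 1, 0)

Derivation:
step 0: pivot -1 → sign −
step 1: pivot 3 → sign +
step 2: pivot 4 → sign +
step 3: pivot 3/4 → sign +
step 4: pivot 3 → sign +
signature = (4, 1, 0)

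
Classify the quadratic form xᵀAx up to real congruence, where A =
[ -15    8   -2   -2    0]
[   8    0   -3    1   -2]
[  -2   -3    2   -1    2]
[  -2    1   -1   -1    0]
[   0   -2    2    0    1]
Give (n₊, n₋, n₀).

Answer: (2, 3, 0)

Derivation:
step 0: pivot -15 → sign −
step 1: pivot 64/15 → sign +
step 2: pivot -103/64 → sign −
step 3: pivot -35/103 → sign −
step 4: pivot 3/35 → sign +
signature = (2, 3, 0)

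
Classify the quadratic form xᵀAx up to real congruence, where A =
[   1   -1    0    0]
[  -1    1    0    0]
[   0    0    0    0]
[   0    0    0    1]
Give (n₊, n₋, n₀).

Answer: (2, 0, 2)

Derivation:
step 0: pivot 1 → sign +
step 1: pivot 1 → sign +
step 2: row/col 2 already zero → sign 0
step 3: row/col 3 already zero → sign 0
signature = (2, 0, 2)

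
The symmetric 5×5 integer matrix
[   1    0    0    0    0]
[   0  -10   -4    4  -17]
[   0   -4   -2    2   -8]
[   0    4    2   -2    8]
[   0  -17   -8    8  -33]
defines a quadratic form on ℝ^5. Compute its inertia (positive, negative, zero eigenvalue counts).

Answer: (1, 3, 1)

Derivation:
step 0: pivot 1 → sign +
step 1: pivot -10 → sign −
step 2: pivot -2/5 → sign −
step 3: pivot -1/2 → sign −
step 4: row/col 4 already zero → sign 0
signature = (1, 3, 1)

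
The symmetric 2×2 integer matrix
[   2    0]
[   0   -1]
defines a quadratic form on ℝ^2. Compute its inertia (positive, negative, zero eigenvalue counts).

Answer: (1, 1, 0)

Derivation:
step 0: pivot 2 → sign +
step 1: pivot -1 → sign −
signature = (1, 1, 0)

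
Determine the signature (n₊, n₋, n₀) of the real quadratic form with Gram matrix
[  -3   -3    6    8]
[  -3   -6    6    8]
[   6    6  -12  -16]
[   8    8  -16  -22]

step 0: pivot -3 → sign −
step 1: pivot -3 → sign −
step 2: pivot -2/3 → sign −
step 3: row/col 3 already zero → sign 0
signature = (0, 3, 1)

Answer: (0, 3, 1)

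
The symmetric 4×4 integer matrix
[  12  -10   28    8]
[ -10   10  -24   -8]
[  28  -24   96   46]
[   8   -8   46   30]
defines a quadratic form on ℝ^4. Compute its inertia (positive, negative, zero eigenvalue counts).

Answer: (3, 1, 0)

Derivation:
step 0: pivot 12 → sign +
step 1: pivot 5/3 → sign +
step 2: pivot 152/5 → sign +
step 3: pivot -1/38 → sign −
signature = (3, 1, 0)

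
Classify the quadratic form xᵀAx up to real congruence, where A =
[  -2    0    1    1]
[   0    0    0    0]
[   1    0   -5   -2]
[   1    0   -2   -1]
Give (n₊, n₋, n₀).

step 0: pivot -2 → sign −
step 1: pivot -9/2 → sign −
step 2: row/col 2 already zero → sign 0
step 3: row/col 3 already zero → sign 0
signature = (0, 2, 2)

Answer: (0, 2, 2)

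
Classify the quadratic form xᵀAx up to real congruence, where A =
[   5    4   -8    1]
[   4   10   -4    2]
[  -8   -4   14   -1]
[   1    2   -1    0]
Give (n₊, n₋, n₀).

Answer: (3, 1, 0)

Derivation:
step 0: pivot 5 → sign +
step 1: pivot 34/5 → sign +
step 2: pivot 6/17 → sign +
step 3: pivot -1/2 → sign −
signature = (3, 1, 0)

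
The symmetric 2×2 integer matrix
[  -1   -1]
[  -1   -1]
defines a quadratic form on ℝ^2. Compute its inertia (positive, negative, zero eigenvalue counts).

Answer: (0, 1, 1)

Derivation:
step 0: pivot -1 → sign −
step 1: row/col 1 already zero → sign 0
signature = (0, 1, 1)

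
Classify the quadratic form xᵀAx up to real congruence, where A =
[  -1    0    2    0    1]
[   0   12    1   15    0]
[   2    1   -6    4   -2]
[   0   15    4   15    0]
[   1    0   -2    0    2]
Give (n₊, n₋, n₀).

step 0: pivot -1 → sign −
step 1: pivot 12 → sign +
step 2: pivot -25/12 → sign −
step 3: pivot -3/25 → sign −
step 4: pivot 3 → sign +
signature = (2, 3, 0)

Answer: (2, 3, 0)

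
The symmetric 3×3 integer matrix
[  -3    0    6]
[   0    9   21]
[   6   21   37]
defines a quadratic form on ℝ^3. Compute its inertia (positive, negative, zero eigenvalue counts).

Answer: (1, 1, 1)

Derivation:
step 0: pivot -3 → sign −
step 1: pivot 9 → sign +
step 2: row/col 2 already zero → sign 0
signature = (1, 1, 1)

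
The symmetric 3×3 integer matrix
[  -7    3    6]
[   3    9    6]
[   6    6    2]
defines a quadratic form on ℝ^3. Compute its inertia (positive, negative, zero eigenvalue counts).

Answer: (1, 1, 1)

Derivation:
step 0: pivot -7 → sign −
step 1: pivot 72/7 → sign +
step 2: row/col 2 already zero → sign 0
signature = (1, 1, 1)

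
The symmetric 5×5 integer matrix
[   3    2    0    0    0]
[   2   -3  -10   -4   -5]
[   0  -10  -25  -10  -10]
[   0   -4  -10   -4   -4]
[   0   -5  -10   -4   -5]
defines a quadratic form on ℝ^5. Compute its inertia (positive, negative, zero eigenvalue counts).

Answer: (2, 2, 1)

Derivation:
step 0: pivot 3 → sign +
step 1: pivot -13/3 → sign −
step 2: pivot -25/13 → sign −
step 3: pivot 2 → sign +
step 4: row/col 4 already zero → sign 0
signature = (2, 2, 1)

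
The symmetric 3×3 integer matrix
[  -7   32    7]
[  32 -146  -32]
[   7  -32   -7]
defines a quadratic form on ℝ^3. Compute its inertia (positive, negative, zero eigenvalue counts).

step 0: pivot -7 → sign −
step 1: pivot 2/7 → sign +
step 2: row/col 2 already zero → sign 0
signature = (1, 1, 1)

Answer: (1, 1, 1)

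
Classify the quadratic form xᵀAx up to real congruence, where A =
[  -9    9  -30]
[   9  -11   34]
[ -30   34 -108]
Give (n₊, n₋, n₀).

Answer: (0, 2, 1)

Derivation:
step 0: pivot -9 → sign −
step 1: pivot -2 → sign −
step 2: row/col 2 already zero → sign 0
signature = (0, 2, 1)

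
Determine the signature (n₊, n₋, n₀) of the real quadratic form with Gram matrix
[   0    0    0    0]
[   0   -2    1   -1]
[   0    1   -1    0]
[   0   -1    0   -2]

step 0: pivot -2 → sign −
step 1: pivot -1/2 → sign −
step 2: pivot -1 → sign −
step 3: row/col 3 already zero → sign 0
signature = (0, 3, 1)

Answer: (0, 3, 1)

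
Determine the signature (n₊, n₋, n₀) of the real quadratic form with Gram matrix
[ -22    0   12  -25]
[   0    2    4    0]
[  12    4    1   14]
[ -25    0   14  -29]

step 0: pivot -22 → sign −
step 1: pivot 2 → sign +
step 2: pivot -5/11 → sign −
step 3: pivot -3/10 → sign −
signature = (1, 3, 0)

Answer: (1, 3, 0)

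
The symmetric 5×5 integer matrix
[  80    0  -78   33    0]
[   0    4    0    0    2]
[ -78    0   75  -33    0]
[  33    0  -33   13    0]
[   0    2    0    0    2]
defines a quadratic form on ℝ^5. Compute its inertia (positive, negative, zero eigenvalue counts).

step 0: pivot 80 → sign +
step 1: pivot 4 → sign +
step 2: pivot -21/20 → sign −
step 3: pivot 1/28 → sign +
step 4: pivot 1 → sign +
signature = (4, 1, 0)

Answer: (4, 1, 0)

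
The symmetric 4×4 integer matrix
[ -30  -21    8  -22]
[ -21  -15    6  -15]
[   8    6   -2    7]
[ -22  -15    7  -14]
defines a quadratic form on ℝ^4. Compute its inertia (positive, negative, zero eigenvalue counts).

Answer: (1, 3, 0)

Derivation:
step 0: pivot -30 → sign −
step 1: pivot -3/10 → sign −
step 2: pivot 2/3 → sign +
step 3: pivot -3/2 → sign −
signature = (1, 3, 0)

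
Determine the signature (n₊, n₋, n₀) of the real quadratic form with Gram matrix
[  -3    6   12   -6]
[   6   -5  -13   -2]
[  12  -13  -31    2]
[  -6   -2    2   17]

step 0: pivot -3 → sign −
step 1: pivot 7 → sign +
step 2: pivot -2/7 → sign −
step 3: pivot 1 → sign +
signature = (2, 2, 0)

Answer: (2, 2, 0)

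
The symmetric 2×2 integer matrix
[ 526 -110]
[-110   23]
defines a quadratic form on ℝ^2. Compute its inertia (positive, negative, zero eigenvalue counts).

Answer: (1, 1, 0)

Derivation:
step 0: pivot 526 → sign +
step 1: pivot -1/263 → sign −
signature = (1, 1, 0)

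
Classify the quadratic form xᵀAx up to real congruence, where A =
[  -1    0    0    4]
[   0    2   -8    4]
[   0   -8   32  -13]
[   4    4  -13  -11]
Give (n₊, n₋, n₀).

step 0: pivot -1 → sign −
step 1: pivot 2 → sign +
step 2: pivot -3 → sign −
step 3: pivot 3 → sign +
signature = (2, 2, 0)

Answer: (2, 2, 0)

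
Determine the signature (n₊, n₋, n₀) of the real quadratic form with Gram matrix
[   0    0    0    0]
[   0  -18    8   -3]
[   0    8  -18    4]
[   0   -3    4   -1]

Answer: (0, 3, 1)

Derivation:
step 0: pivot -18 → sign −
step 1: pivot -130/9 → sign −
step 2: pivot -1/130 → sign −
step 3: row/col 3 already zero → sign 0
signature = (0, 3, 1)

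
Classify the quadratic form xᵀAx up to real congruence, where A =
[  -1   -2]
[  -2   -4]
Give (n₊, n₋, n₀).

Answer: (0, 1, 1)

Derivation:
step 0: pivot -1 → sign −
step 1: row/col 1 already zero → sign 0
signature = (0, 1, 1)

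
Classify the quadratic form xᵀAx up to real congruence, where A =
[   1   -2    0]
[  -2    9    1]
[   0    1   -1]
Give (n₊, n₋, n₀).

step 0: pivot 1 → sign +
step 1: pivot 5 → sign +
step 2: pivot -6/5 → sign −
signature = (2, 1, 0)

Answer: (2, 1, 0)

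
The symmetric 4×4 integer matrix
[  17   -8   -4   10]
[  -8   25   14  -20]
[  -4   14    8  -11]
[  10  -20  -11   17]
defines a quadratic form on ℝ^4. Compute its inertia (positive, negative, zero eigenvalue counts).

Answer: (4, 0, 0)

Derivation:
step 0: pivot 17 → sign +
step 1: pivot 361/17 → sign +
step 2: pivot 52/361 → sign +
step 3: pivot 3/52 → sign +
signature = (4, 0, 0)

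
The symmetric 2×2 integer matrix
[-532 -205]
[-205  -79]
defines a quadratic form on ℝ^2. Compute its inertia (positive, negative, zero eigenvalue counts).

Answer: (0, 2, 0)

Derivation:
step 0: pivot -532 → sign −
step 1: pivot -3/532 → sign −
signature = (0, 2, 0)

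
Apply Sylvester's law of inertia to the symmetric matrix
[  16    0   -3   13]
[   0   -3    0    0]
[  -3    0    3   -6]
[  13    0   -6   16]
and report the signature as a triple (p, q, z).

Answer: (3, 1, 0)

Derivation:
step 0: pivot 16 → sign +
step 1: pivot -3 → sign −
step 2: pivot 39/16 → sign +
step 3: pivot 3/13 → sign +
signature = (3, 1, 0)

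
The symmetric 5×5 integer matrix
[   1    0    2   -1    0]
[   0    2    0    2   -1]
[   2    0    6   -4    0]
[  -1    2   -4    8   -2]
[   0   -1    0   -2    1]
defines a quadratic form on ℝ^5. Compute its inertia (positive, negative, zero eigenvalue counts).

step 0: pivot 1 → sign +
step 1: pivot 2 → sign +
step 2: pivot 2 → sign +
step 3: pivot 3 → sign +
step 4: pivot 1/6 → sign +
signature = (5, 0, 0)

Answer: (5, 0, 0)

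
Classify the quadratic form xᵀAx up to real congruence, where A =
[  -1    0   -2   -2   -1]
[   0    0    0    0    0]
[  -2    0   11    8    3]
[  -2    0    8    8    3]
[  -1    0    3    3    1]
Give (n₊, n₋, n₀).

Answer: (2, 2, 1)

Derivation:
step 0: pivot -1 → sign −
step 1: pivot 15 → sign +
step 2: pivot 12/5 → sign +
step 3: pivot -1/12 → sign −
step 4: row/col 4 already zero → sign 0
signature = (2, 2, 1)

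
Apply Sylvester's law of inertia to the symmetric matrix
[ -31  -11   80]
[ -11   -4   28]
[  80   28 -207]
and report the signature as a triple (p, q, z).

Answer: (1, 2, 0)

Derivation:
step 0: pivot -31 → sign −
step 1: pivot -3/31 → sign −
step 2: pivot 1 → sign +
signature = (1, 2, 0)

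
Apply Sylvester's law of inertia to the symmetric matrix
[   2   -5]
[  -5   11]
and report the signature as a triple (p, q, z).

step 0: pivot 2 → sign +
step 1: pivot -3/2 → sign −
signature = (1, 1, 0)

Answer: (1, 1, 0)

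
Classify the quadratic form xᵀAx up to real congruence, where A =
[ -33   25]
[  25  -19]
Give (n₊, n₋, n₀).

step 0: pivot -33 → sign −
step 1: pivot -2/33 → sign −
signature = (0, 2, 0)

Answer: (0, 2, 0)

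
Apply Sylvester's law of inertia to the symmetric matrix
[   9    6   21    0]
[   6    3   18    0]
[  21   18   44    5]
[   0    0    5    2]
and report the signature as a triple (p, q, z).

Answer: (2, 2, 0)

Derivation:
step 0: pivot 9 → sign +
step 1: pivot -1 → sign −
step 2: pivot 11 → sign +
step 3: pivot -3/11 → sign −
signature = (2, 2, 0)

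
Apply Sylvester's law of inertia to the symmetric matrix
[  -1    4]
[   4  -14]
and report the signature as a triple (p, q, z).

Answer: (1, 1, 0)

Derivation:
step 0: pivot -1 → sign −
step 1: pivot 2 → sign +
signature = (1, 1, 0)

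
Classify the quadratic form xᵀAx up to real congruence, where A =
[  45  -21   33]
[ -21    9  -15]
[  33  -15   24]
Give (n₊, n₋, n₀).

Answer: (1, 1, 1)

Derivation:
step 0: pivot 45 → sign +
step 1: pivot -4/5 → sign −
step 2: row/col 2 already zero → sign 0
signature = (1, 1, 1)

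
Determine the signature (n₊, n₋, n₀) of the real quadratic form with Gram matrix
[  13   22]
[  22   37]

step 0: pivot 13 → sign +
step 1: pivot -3/13 → sign −
signature = (1, 1, 0)

Answer: (1, 1, 0)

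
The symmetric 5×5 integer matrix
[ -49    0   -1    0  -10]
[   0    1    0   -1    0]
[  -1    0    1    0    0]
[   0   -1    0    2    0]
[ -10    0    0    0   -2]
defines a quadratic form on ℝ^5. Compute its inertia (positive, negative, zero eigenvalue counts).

Answer: (3, 1, 1)

Derivation:
step 0: pivot -49 → sign −
step 1: pivot 1 → sign +
step 2: pivot 50/49 → sign +
step 3: pivot 1 → sign +
step 4: row/col 4 already zero → sign 0
signature = (3, 1, 1)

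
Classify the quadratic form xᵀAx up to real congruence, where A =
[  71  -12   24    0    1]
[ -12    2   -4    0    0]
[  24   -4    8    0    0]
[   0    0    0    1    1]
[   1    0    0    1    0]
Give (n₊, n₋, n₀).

step 0: pivot 71 → sign +
step 1: pivot -2/71 → sign −
step 2: pivot 1 → sign +
step 3: row/col 3 already zero → sign 0
step 4: row/col 4 already zero → sign 0
signature = (2, 1, 2)

Answer: (2, 1, 2)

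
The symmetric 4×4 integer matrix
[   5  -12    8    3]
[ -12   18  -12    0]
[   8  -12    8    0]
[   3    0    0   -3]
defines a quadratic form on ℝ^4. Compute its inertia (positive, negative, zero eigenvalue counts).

step 0: pivot 5 → sign +
step 1: pivot -54/5 → sign −
step 2: row/col 2 already zero → sign 0
step 3: row/col 3 already zero → sign 0
signature = (1, 1, 2)

Answer: (1, 1, 2)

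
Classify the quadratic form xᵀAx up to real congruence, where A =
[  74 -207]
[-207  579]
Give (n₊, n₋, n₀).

step 0: pivot 74 → sign +
step 1: pivot -3/74 → sign −
signature = (1, 1, 0)

Answer: (1, 1, 0)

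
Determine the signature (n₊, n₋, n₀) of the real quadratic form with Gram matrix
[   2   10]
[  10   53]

Answer: (2, 0, 0)

Derivation:
step 0: pivot 2 → sign +
step 1: pivot 3 → sign +
signature = (2, 0, 0)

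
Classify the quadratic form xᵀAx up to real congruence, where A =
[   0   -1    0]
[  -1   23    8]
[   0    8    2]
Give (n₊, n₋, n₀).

Answer: (2, 1, 0)

Derivation:
step 0: pivot 23 → sign +
step 1: pivot -1/23 → sign −
step 2: pivot 2 → sign +
signature = (2, 1, 0)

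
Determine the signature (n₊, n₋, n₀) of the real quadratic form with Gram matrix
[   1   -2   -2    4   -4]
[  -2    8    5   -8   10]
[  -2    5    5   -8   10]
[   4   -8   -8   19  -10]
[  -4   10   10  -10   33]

Answer: (5, 0, 0)

Derivation:
step 0: pivot 1 → sign +
step 1: pivot 4 → sign +
step 2: pivot 3/4 → sign +
step 3: pivot 3 → sign +
step 4: pivot 1 → sign +
signature = (5, 0, 0)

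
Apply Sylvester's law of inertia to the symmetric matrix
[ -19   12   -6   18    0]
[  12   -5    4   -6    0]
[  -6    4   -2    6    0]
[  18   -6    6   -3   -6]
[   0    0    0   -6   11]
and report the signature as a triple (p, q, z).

Answer: (2, 3, 0)

Derivation:
step 0: pivot -19 → sign −
step 1: pivot 49/19 → sign +
step 2: pivot -6/49 → sign −
step 3: pivot 3 → sign +
step 4: pivot -1 → sign −
signature = (2, 3, 0)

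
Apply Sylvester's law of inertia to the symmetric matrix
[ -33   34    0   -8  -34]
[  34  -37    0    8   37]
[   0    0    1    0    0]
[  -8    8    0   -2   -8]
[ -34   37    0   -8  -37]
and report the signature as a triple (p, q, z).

step 0: pivot -33 → sign −
step 1: pivot -65/33 → sign −
step 2: pivot 1 → sign +
step 3: pivot -2/65 → sign −
step 4: row/col 4 already zero → sign 0
signature = (1, 3, 1)

Answer: (1, 3, 1)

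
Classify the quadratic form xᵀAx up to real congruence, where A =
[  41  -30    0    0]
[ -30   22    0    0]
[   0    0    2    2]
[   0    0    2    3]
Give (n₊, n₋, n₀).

Answer: (4, 0, 0)

Derivation:
step 0: pivot 41 → sign +
step 1: pivot 2/41 → sign +
step 2: pivot 2 → sign +
step 3: pivot 1 → sign +
signature = (4, 0, 0)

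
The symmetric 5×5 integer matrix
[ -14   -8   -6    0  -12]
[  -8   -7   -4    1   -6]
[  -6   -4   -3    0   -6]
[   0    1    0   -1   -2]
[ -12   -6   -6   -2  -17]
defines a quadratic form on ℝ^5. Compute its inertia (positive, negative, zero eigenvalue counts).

step 0: pivot -14 → sign −
step 1: pivot -17/7 → sign −
step 2: pivot -5/17 → sign −
step 3: pivot -2/5 → sign −
step 4: pivot -1 → sign −
signature = (0, 5, 0)

Answer: (0, 5, 0)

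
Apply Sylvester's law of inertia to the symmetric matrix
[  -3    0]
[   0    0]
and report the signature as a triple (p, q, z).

step 0: pivot -3 → sign −
step 1: row/col 1 already zero → sign 0
signature = (0, 1, 1)

Answer: (0, 1, 1)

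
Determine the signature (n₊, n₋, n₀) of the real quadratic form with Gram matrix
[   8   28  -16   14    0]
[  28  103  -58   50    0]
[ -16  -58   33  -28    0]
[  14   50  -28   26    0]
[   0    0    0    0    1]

step 0: pivot 8 → sign +
step 1: pivot 5 → sign +
step 2: pivot 1/5 → sign +
step 3: pivot 1/2 → sign +
step 4: pivot 1 → sign +
signature = (5, 0, 0)

Answer: (5, 0, 0)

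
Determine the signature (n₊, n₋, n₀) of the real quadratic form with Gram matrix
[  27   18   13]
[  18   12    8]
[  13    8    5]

Answer: (2, 1, 0)

Derivation:
step 0: pivot 27 → sign +
step 1: pivot -34/27 → sign −
step 2: pivot 6/17 → sign +
signature = (2, 1, 0)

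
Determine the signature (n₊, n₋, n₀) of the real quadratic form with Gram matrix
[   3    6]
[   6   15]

step 0: pivot 3 → sign +
step 1: pivot 3 → sign +
signature = (2, 0, 0)

Answer: (2, 0, 0)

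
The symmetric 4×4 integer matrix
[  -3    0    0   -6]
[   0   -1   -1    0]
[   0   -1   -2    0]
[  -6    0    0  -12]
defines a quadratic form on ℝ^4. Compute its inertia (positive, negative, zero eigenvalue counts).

step 0: pivot -3 → sign −
step 1: pivot -1 → sign −
step 2: pivot -1 → sign −
step 3: row/col 3 already zero → sign 0
signature = (0, 3, 1)

Answer: (0, 3, 1)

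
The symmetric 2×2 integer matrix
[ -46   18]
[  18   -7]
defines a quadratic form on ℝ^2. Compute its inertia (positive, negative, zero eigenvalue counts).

Answer: (1, 1, 0)

Derivation:
step 0: pivot -46 → sign −
step 1: pivot 1/23 → sign +
signature = (1, 1, 0)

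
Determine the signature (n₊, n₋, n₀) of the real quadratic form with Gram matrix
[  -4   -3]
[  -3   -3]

Answer: (0, 2, 0)

Derivation:
step 0: pivot -4 → sign −
step 1: pivot -3/4 → sign −
signature = (0, 2, 0)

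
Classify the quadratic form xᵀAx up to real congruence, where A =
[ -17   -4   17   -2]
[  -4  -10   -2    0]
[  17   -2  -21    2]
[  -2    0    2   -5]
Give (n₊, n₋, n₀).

Answer: (0, 4, 0)

Derivation:
step 0: pivot -17 → sign −
step 1: pivot -154/17 → sign −
step 2: pivot -2/77 → sign −
step 3: pivot -1 → sign −
signature = (0, 4, 0)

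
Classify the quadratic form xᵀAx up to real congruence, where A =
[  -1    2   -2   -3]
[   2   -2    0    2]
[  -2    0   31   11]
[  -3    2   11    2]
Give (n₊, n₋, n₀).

Answer: (2, 1, 1)

Derivation:
step 0: pivot -1 → sign −
step 1: pivot 2 → sign +
step 2: pivot 27 → sign +
step 3: row/col 3 already zero → sign 0
signature = (2, 1, 1)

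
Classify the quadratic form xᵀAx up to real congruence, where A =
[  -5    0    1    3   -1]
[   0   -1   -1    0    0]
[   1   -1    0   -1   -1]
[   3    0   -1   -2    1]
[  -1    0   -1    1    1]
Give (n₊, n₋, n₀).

step 0: pivot -5 → sign −
step 1: pivot -1 → sign −
step 2: pivot 6/5 → sign +
step 3: pivot -1/3 → sign −
step 4: row/col 4 already zero → sign 0
signature = (1, 3, 1)

Answer: (1, 3, 1)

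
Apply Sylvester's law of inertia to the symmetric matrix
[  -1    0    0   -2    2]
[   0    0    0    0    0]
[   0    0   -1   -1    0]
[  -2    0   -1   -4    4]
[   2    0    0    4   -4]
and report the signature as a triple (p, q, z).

Answer: (1, 2, 2)

Derivation:
step 0: pivot -1 → sign −
step 1: pivot -1 → sign −
step 2: pivot 1 → sign +
step 3: row/col 3 already zero → sign 0
step 4: row/col 4 already zero → sign 0
signature = (1, 2, 2)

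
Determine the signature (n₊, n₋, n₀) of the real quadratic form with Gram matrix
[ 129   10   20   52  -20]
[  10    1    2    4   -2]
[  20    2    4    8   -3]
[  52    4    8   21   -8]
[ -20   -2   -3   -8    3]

step 0: pivot 129 → sign +
step 1: pivot 29/129 → sign +
step 2: pivot 1/29 → sign +
step 3: pivot -1 → sign −
step 4: pivot 1 → sign +
signature = (4, 1, 0)

Answer: (4, 1, 0)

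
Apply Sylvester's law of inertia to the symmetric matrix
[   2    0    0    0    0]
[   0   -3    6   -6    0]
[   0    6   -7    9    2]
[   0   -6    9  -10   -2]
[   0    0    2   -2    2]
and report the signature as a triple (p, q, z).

step 0: pivot 2 → sign +
step 1: pivot -3 → sign −
step 2: pivot 5 → sign +
step 3: pivot 1/5 → sign +
step 4: pivot -2 → sign −
signature = (3, 2, 0)

Answer: (3, 2, 0)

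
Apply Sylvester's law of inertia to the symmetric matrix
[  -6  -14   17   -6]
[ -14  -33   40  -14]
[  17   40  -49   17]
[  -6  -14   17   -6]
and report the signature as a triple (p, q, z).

step 0: pivot -6 → sign −
step 1: pivot -1/3 → sign −
step 2: pivot -1/2 → sign −
step 3: row/col 3 already zero → sign 0
signature = (0, 3, 1)

Answer: (0, 3, 1)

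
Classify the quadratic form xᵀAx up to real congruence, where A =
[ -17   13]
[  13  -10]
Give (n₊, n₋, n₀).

Answer: (0, 2, 0)

Derivation:
step 0: pivot -17 → sign −
step 1: pivot -1/17 → sign −
signature = (0, 2, 0)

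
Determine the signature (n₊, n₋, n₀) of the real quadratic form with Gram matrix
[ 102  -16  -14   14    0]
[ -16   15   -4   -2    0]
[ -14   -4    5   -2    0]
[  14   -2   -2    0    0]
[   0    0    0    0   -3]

Answer: (3, 2, 0)

Derivation:
step 0: pivot 102 → sign +
step 1: pivot 637/51 → sign +
step 2: pivot 3/637 → sign +
step 3: pivot -2 → sign −
step 4: pivot -3 → sign −
signature = (3, 2, 0)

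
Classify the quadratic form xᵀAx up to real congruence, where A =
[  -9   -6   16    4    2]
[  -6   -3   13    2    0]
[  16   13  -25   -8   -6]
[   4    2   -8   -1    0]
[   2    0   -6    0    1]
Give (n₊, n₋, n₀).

Answer: (2, 3, 0)

Derivation:
step 0: pivot -9 → sign −
step 1: pivot 1 → sign +
step 2: pivot -2 → sign −
step 3: pivot 5/9 → sign +
step 4: pivot -1/5 → sign −
signature = (2, 3, 0)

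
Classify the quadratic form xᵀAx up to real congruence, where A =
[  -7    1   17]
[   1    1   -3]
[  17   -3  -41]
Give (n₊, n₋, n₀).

Answer: (1, 1, 1)

Derivation:
step 0: pivot -7 → sign −
step 1: pivot 8/7 → sign +
step 2: row/col 2 already zero → sign 0
signature = (1, 1, 1)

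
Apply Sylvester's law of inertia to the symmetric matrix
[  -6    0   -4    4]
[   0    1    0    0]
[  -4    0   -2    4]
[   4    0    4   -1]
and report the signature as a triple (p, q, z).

Answer: (2, 2, 0)

Derivation:
step 0: pivot -6 → sign −
step 1: pivot 1 → sign +
step 2: pivot 2/3 → sign +
step 3: pivot -1 → sign −
signature = (2, 2, 0)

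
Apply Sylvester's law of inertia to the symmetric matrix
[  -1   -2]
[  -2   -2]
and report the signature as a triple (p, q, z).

Answer: (1, 1, 0)

Derivation:
step 0: pivot -1 → sign −
step 1: pivot 2 → sign +
signature = (1, 1, 0)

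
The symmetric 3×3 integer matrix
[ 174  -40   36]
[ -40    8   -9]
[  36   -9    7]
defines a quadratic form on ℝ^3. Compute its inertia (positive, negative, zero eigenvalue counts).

Answer: (1, 2, 0)

Derivation:
step 0: pivot 174 → sign +
step 1: pivot -104/87 → sign −
step 2: pivot -1/104 → sign −
signature = (1, 2, 0)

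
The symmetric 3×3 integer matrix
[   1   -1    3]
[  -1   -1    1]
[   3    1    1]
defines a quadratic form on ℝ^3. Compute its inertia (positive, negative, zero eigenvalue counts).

step 0: pivot 1 → sign +
step 1: pivot -2 → sign −
step 2: row/col 2 already zero → sign 0
signature = (1, 1, 1)

Answer: (1, 1, 1)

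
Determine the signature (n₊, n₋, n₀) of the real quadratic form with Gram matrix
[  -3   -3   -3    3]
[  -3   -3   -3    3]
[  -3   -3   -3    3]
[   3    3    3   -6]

step 0: pivot -3 → sign −
step 1: pivot -3 → sign −
step 2: row/col 2 already zero → sign 0
step 3: row/col 3 already zero → sign 0
signature = (0, 2, 2)

Answer: (0, 2, 2)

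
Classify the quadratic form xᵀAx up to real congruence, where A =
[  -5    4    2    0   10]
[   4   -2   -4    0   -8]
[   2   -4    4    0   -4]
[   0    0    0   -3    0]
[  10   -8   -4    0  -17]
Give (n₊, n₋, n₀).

step 0: pivot -5 → sign −
step 1: pivot 6/5 → sign +
step 2: pivot -3 → sign −
step 3: pivot 3 → sign +
step 4: row/col 4 already zero → sign 0
signature = (2, 2, 1)

Answer: (2, 2, 1)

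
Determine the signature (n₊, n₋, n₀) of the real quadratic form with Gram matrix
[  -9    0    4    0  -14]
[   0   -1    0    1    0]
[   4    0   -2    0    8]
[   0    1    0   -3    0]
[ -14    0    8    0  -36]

Answer: (0, 4, 1)

Derivation:
step 0: pivot -9 → sign −
step 1: pivot -1 → sign −
step 2: pivot -2/9 → sign −
step 3: pivot -2 → sign −
step 4: row/col 4 already zero → sign 0
signature = (0, 4, 1)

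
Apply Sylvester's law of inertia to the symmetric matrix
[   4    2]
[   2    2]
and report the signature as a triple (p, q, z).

step 0: pivot 4 → sign +
step 1: pivot 1 → sign +
signature = (2, 0, 0)

Answer: (2, 0, 0)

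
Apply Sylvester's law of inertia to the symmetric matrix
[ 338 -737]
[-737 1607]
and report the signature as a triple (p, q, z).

step 0: pivot 338 → sign +
step 1: pivot -3/338 → sign −
signature = (1, 1, 0)

Answer: (1, 1, 0)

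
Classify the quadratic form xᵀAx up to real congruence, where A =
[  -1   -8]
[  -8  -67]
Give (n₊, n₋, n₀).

step 0: pivot -1 → sign −
step 1: pivot -3 → sign −
signature = (0, 2, 0)

Answer: (0, 2, 0)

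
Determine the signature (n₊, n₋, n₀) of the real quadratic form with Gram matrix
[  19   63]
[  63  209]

step 0: pivot 19 → sign +
step 1: pivot 2/19 → sign +
signature = (2, 0, 0)

Answer: (2, 0, 0)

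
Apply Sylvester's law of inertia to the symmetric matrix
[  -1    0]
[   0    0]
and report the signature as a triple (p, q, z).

step 0: pivot -1 → sign −
step 1: row/col 1 already zero → sign 0
signature = (0, 1, 1)

Answer: (0, 1, 1)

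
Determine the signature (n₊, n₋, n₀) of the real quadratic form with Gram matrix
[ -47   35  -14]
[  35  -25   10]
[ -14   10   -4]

step 0: pivot -47 → sign −
step 1: pivot 50/47 → sign +
step 2: row/col 2 already zero → sign 0
signature = (1, 1, 1)

Answer: (1, 1, 1)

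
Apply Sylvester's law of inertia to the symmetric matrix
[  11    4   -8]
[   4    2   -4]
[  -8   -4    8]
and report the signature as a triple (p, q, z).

Answer: (2, 0, 1)

Derivation:
step 0: pivot 11 → sign +
step 1: pivot 6/11 → sign +
step 2: row/col 2 already zero → sign 0
signature = (2, 0, 1)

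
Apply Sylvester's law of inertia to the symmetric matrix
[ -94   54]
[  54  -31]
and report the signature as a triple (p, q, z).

step 0: pivot -94 → sign −
step 1: pivot 1/47 → sign +
signature = (1, 1, 0)

Answer: (1, 1, 0)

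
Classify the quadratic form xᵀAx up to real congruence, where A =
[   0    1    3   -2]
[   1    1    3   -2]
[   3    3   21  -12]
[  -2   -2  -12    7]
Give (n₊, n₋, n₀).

Answer: (2, 1, 1)

Derivation:
step 0: pivot 1 → sign +
step 1: pivot -1 → sign −
step 2: pivot 12 → sign +
step 3: row/col 3 already zero → sign 0
signature = (2, 1, 1)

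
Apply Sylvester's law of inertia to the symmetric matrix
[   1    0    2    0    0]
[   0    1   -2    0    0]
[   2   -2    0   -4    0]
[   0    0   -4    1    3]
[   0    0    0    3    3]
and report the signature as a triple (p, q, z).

Answer: (3, 1, 1)

Derivation:
step 0: pivot 1 → sign +
step 1: pivot 1 → sign +
step 2: pivot -8 → sign −
step 3: pivot 3 → sign +
step 4: row/col 4 already zero → sign 0
signature = (3, 1, 1)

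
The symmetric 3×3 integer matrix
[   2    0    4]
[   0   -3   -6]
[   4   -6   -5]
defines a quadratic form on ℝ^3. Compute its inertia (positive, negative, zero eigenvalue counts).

Answer: (1, 2, 0)

Derivation:
step 0: pivot 2 → sign +
step 1: pivot -3 → sign −
step 2: pivot -1 → sign −
signature = (1, 2, 0)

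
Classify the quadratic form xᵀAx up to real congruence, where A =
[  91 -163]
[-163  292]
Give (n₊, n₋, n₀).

step 0: pivot 91 → sign +
step 1: pivot 3/91 → sign +
signature = (2, 0, 0)

Answer: (2, 0, 0)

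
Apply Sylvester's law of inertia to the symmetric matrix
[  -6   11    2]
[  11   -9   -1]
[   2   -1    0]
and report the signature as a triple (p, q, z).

step 0: pivot -6 → sign −
step 1: pivot 67/6 → sign +
step 2: pivot 2/67 → sign +
signature = (2, 1, 0)

Answer: (2, 1, 0)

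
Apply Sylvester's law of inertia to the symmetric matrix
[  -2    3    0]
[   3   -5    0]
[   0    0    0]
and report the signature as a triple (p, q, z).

Answer: (0, 2, 1)

Derivation:
step 0: pivot -2 → sign −
step 1: pivot -1/2 → sign −
step 2: row/col 2 already zero → sign 0
signature = (0, 2, 1)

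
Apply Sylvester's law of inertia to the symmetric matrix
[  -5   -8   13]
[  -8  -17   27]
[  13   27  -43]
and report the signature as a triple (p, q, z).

Answer: (0, 3, 0)

Derivation:
step 0: pivot -5 → sign −
step 1: pivot -21/5 → sign −
step 2: pivot -1/21 → sign −
signature = (0, 3, 0)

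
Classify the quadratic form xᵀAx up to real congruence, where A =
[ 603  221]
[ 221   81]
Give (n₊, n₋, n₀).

Answer: (2, 0, 0)

Derivation:
step 0: pivot 603 → sign +
step 1: pivot 2/603 → sign +
signature = (2, 0, 0)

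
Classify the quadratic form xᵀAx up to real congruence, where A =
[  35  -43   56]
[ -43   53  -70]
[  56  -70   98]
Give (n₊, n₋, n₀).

Answer: (2, 0, 1)

Derivation:
step 0: pivot 35 → sign +
step 1: pivot 6/35 → sign +
step 2: row/col 2 already zero → sign 0
signature = (2, 0, 1)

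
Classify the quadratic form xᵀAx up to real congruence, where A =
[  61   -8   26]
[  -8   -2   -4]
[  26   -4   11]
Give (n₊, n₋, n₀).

step 0: pivot 61 → sign +
step 1: pivot -186/61 → sign −
step 2: pivot 1/31 → sign +
signature = (2, 1, 0)

Answer: (2, 1, 0)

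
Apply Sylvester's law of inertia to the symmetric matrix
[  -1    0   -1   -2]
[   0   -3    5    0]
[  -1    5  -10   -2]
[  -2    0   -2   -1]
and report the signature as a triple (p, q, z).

step 0: pivot -1 → sign −
step 1: pivot -3 → sign −
step 2: pivot -2/3 → sign −
step 3: pivot 3 → sign +
signature = (1, 3, 0)

Answer: (1, 3, 0)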